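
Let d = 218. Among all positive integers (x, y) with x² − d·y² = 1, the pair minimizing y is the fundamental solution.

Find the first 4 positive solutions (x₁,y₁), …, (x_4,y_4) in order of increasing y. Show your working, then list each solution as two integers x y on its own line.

√218 = [14; 1,3,3,1,28, …], period ℓ=5 (odd) → k=9
k=0  a_k=14  p_k/q_k = 14/1
k=1  a_k=1  p_k/q_k = 15/1
…
k=8  a_k=3  p_k/q_k = 96370/6527
k=9  a_k=1  p_k/q_k = 126003/8534
fundamental: x₁=126003, y₁=8534  (since 15876756009 − 218·72829156 = 1)
(x_2, y_2) = (126003·126003 + 218·8534·8534, 126003·8534 + 8534·126003) = (31753512017, 2150619204)
(x_3, y_3) = (126003·31753512017 + 218·8534·2150619204, 126003·2150619204 + 8534·31753512017) = (8002075549230099, 541968943114690)
(x_4, y_4) = (126003·8002075549230099 + 218·8534·541968943114690, 126003·541968943114690 + 8534·8002075549230099) = (2016571050827526816577, 136579425476409948936)

126003 8534
31753512017 2150619204
8002075549230099 541968943114690
2016571050827526816577 136579425476409948936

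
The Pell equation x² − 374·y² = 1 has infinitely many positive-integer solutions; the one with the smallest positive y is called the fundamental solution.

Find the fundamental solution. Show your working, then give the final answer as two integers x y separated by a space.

d=374: √d = [19; 2,1,18,1,2,38] (ℓ=6, even), read p_5/q_5
k=0  a_k=19  p_k/q_k = 19/1
k=1  a_k=2  p_k/q_k = 39/2
…
k=4  a_k=1  p_k/q_k = 1141/59
k=5  a_k=2  p_k/q_k = 3365/174
(x₁, y₁) = (3365, 174);  3365² − 374·174² = 1 ✓

3365 174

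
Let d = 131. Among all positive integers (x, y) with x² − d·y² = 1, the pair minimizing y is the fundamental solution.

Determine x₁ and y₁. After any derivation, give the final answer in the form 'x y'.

√131 → a₀=11, period (2,4,11,4,2,22); ℓ=6 even so k=5
i=0: a=11 ⇒ p=11, q=1
i=1: a=2 ⇒ p=23, q=2
i=2: a=4 ⇒ p=103, q=9
i=3: a=11 ⇒ p=1156, q=101
i=4: a=4 ⇒ p=4727, q=413
i=5: a=2 ⇒ p=10610, q=927
→ (10610, 927).  Check: 10610²=112572100, 131·927²=112572099, difference 1.

10610 927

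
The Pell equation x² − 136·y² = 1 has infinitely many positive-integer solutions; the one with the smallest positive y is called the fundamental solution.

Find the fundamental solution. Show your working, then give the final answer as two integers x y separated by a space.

35 3

d=136: √d = [11; 1,1,1,22] (ℓ=4, even), read p_3/q_3
i=0: a=11 ⇒ p=11, q=1
i=1: a=1 ⇒ p=12, q=1
i=2: a=1 ⇒ p=23, q=2
i=3: a=1 ⇒ p=35, q=3
→ (35, 3).  Check: 35²=1225, 136·3²=1224, difference 1.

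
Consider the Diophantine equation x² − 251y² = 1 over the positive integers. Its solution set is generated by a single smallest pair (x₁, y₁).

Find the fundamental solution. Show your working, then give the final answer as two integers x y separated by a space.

3674890 231957

√251 = [15; 1,5,2,1,2,…,5,1,30, …], period ℓ=14 (even) → k=13
i=0: a=15 ⇒ p=15, q=1
…
i=2: a=5 ⇒ p=95, q=6
…
i=4: a=1 ⇒ p=301, q=19
…
i=6: a=2 ⇒ p=1917, q=121
…
i=8: a=2 ⇒ p=61043, q=3853
i=9: a=2 ⇒ p=151649, q=9572
i=10: a=1 ⇒ p=212692, q=13425
i=11: a=2 ⇒ p=577033, q=36422
i=12: a=5 ⇒ p=3097857, q=195535
i=13: a=1 ⇒ p=3674890, q=231957
fundamental: x₁=3674890, y₁=231957  (since 13504816512100 − 251·53804049849 = 1)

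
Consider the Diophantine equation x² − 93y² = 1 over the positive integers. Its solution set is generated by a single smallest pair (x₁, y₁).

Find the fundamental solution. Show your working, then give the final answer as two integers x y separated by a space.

12151 1260

d=93: √d = [9; 1,1,1,4,6,4,1,1,1,18] (ℓ=10, even), read p_9/q_9
k=0  a_k=9  p_k/q_k = 9/1
k=1  a_k=1  p_k/q_k = 10/1
k=2  a_k=1  p_k/q_k = 19/2
k=3  a_k=1  p_k/q_k = 29/3
k=4  a_k=4  p_k/q_k = 135/14
k=5  a_k=6  p_k/q_k = 839/87
k=6  a_k=4  p_k/q_k = 3491/362
k=7  a_k=1  p_k/q_k = 4330/449
k=8  a_k=1  p_k/q_k = 7821/811
k=9  a_k=1  p_k/q_k = 12151/1260
→ (12151, 1260).  Check: 12151²=147646801, 93·1260²=147646800, difference 1.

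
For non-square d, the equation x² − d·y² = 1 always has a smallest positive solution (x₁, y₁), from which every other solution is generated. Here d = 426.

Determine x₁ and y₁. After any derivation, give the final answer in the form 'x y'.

√426 → a₀=20, period (1,1,1,3,2,6,2,3,1,1,1,40); ℓ=12 even so k=11
a_0=20:  p_0=20·1+0=20,  q_0=20·0+1=1
a_1=1:  p_1=1·20+1=21,  q_1=1·1+0=1
a_2=1:  p_2=1·21+20=41,  q_2=1·1+1=2
…
a_4=3:  p_4=3·62+41=227,  q_4=3·3+2=11
a_5=2:  p_5=2·227+62=516,  q_5=2·11+3=25
a_6=6:  p_6=6·516+227=3323,  q_6=6·25+11=161
a_7=2:  p_7=2·3323+516=7162,  q_7=2·161+25=347
a_8=3:  p_8=3·7162+3323=24809,  q_8=3·347+161=1202
a_9=1:  p_9=1·24809+7162=31971,  q_9=1·1202+347=1549
a_10=1:  p_10=1·31971+24809=56780,  q_10=1·1549+1202=2751
a_11=1:  p_11=1·56780+31971=88751,  q_11=1·2751+1549=4300
(x₁, y₁) = (88751, 4300);  88751² − 426·4300² = 1 ✓

88751 4300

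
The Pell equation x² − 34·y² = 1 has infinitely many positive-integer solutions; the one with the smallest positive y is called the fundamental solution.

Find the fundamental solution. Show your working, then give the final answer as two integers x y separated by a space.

[5; 1,4,1,10] for √34; ℓ=4 ⇒ convergent index 3
a_0=5:  p_0=5·1+0=5,  q_0=5·0+1=1
a_1=1:  p_1=1·5+1=6,  q_1=1·1+0=1
a_2=4:  p_2=4·6+5=29,  q_2=4·1+1=5
a_3=1:  p_3=1·29+6=35,  q_3=1·5+1=6
→ (35, 6).  Check: 35²=1225, 34·6²=1224, difference 1.

35 6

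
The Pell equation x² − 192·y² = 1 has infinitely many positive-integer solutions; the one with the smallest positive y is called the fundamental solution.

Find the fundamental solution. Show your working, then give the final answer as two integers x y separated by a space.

97 7

d=192: √d = [13; 1,5,1,26] (ℓ=4, even), read p_3/q_3
i=0: a=13 ⇒ p=13, q=1
i=1: a=1 ⇒ p=14, q=1
i=2: a=5 ⇒ p=83, q=6
i=3: a=1 ⇒ p=97, q=7
→ (97, 7).  Check: 97²=9409, 192·7²=9408, difference 1.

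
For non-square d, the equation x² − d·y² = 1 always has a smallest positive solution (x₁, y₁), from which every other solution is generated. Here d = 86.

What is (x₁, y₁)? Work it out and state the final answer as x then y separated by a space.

√86 → a₀=9, period (3,1,1,1,8,1,1,1,3,18); ℓ=10 even so k=9
step 0: (9, 1)  from 9·(1,0) + (0,1)
step 1: (28, 3)  from 3·(9,1) + (1,0)
step 2: (37, 4)  from 1·(28,3) + (9,1)
step 3: (65, 7)  from 1·(37,4) + (28,3)
step 4: (102, 11)  from 1·(65,7) + (37,4)
…
step 6: (983, 106)  from 1·(881,95) + (102,11)
step 7: (1864, 201)  from 1·(983,106) + (881,95)
step 8: (2847, 307)  from 1·(1864,201) + (983,106)
step 9: (10405, 1122)  from 3·(2847,307) + (1864,201)
fundamental: x₁=10405, y₁=1122  (since 108264025 − 86·1258884 = 1)

10405 1122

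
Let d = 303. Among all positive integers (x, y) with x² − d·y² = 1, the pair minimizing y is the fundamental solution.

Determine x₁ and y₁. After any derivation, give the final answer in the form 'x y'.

d=303: √d = [17; 2,2,5,2,2,34] (ℓ=6, even), read p_5/q_5
step 0: (17, 1)  from 17·(1,0) + (0,1)
…
step 3: (470, 27)  from 5·(87,5) + (35,2)
step 4: (1027, 59)  from 2·(470,27) + (87,5)
step 5: (2524, 145)  from 2·(1027,59) + (470,27)
fundamental: x₁=2524, y₁=145  (since 6370576 − 303·21025 = 1)

2524 145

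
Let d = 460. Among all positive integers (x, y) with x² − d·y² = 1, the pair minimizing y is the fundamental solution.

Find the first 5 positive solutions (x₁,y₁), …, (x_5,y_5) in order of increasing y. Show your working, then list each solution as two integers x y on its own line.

[21; 2,4,3,1,2,10,2,1,3,4,2,42] for √460; ℓ=12 ⇒ convergent index 11
i=0: a=21 ⇒ p=21, q=1
i=1: a=2 ⇒ p=43, q=2
…
i=7: a=2 ⇒ p=48922, q=2281
i=8: a=1 ⇒ p=72257, q=3369
…
i=10: a=4 ⇒ p=1135029, q=52921
i=11: a=2 ⇒ p=2535751, q=118230
(x₁, y₁) = (2535751, 118230);  2535751² − 460·118230² = 1 ✓
n=2: (2535751,118230)∘(2535751,118230) = (2535751·2535751+460·118230·118230, 2535751·118230+118230·2535751) = (12860066268001,599603681460)
n=3: (12860066268001,599603681460)∘(2535751,118230) = (2535751·12860066268001+460·118230·599603681460, 2535751·599603681460+118230·12860066268001) = (65219851798297071751,3040891269731634690)
n=4: (65219851798297071751,3040891269731634690)∘(2535751,118230) = (2535751·65219851798297071751+460·118230·3040891269731634690, 2535751·3040891269731634690+118230·65219851798297071751) = (330762608834754335913072001,15421886156225925189922920)
n=5: (330762608834754335913072001,15421886156225925189922920)∘(2535751,118230) = (2535751·330762608834754335913072001+460·118230·15421886156225925189922920, 2535751·15421886156225925189922920+118230·330762608834754335913072001) = (1677463232230609064240018182143751,78212126485069051161274736991150)

2535751 118230
12860066268001 599603681460
65219851798297071751 3040891269731634690
330762608834754335913072001 15421886156225925189922920
1677463232230609064240018182143751 78212126485069051161274736991150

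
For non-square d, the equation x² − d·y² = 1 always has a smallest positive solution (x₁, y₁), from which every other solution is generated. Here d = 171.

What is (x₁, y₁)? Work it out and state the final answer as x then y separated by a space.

170 13

√171 = [13; 13,26, …], period ℓ=2 (even) → k=1
i=0: a=13 ⇒ p=13, q=1
i=1: a=13 ⇒ p=170, q=13
(x₁, y₁) = (170, 13);  170² − 171·13² = 1 ✓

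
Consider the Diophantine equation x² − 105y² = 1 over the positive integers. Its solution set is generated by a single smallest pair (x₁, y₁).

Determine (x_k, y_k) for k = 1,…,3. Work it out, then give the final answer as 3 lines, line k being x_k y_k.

d=105: √d = [10; 4,20] (ℓ=2, even), read p_1/q_1
a_0=10:  p_0=10·1+0=10,  q_0=10·0+1=1
a_1=4:  p_1=4·10+1=41,  q_1=4·1+0=4
(x₁, y₁) = (41, 4);  41² − 105·4² = 1 ✓
(41+4√105)^2 = 3361 + 328√105
(41+4√105)^3 = 275561 + 26892√105

41 4
3361 328
275561 26892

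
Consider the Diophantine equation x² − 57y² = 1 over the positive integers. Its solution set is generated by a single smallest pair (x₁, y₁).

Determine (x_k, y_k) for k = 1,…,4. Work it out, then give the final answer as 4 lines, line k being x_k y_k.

√57 = [7; 1,1,4,1,1,14, …], period ℓ=6 (even) → k=5
a_0=7:  p_0=7·1+0=7,  q_0=7·0+1=1
…
a_4=1:  p_4=1·68+15=83,  q_4=1·9+2=11
a_5=1:  p_5=1·83+68=151,  q_5=1·11+9=20
→ (151, 20).  Check: 151²=22801, 57·20²=22800, difference 1.
(151+20√57)^2 = 45601 + 6040√57
(151+20√57)^3 = 13771351 + 1824060√57
(151+20√57)^4 = 4158902401 + 550860080√57

151 20
45601 6040
13771351 1824060
4158902401 550860080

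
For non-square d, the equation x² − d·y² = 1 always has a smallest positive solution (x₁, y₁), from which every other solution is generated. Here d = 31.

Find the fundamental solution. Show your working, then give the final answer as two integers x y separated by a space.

√31 → a₀=5, period (1,1,3,5,3,1,1,10); ℓ=8 even so k=7
i=0: a=5 ⇒ p=5, q=1
i=1: a=1 ⇒ p=6, q=1
…
i=5: a=3 ⇒ p=657, q=118
i=6: a=1 ⇒ p=863, q=155
i=7: a=1 ⇒ p=1520, q=273
(x₁, y₁) = (1520, 273);  1520² − 31·273² = 1 ✓

1520 273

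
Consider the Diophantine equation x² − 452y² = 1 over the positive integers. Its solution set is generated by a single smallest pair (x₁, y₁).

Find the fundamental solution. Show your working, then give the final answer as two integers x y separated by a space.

√452 = [21; 3,1,5,3,10,3,5,1,3,42, …], period ℓ=10 (even) → k=9
step 0: (21, 1)  from 21·(1,0) + (0,1)
step 1: (64, 3)  from 3·(21,1) + (1,0)
step 2: (85, 4)  from 1·(64,3) + (21,1)
step 3: (489, 23)  from 5·(85,4) + (64,3)
step 4: (1552, 73)  from 3·(489,23) + (85,4)
step 5: (16009, 753)  from 10·(1552,73) + (489,23)
step 6: (49579, 2332)  from 3·(16009,753) + (1552,73)
step 7: (263904, 12413)  from 5·(49579,2332) + (16009,753)
step 8: (313483, 14745)  from 1·(263904,12413) + (49579,2332)
step 9: (1204353, 56648)  from 3·(313483,14745) + (263904,12413)
(x₁, y₁) = (1204353, 56648);  1204353² − 452·56648² = 1 ✓

1204353 56648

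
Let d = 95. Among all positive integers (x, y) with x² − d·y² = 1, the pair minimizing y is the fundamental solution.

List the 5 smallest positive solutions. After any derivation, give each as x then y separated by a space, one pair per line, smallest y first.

39 4
3041 312
237159 24332
18495361 1897584
1442400999 147987220

√95 → a₀=9, period (1,2,1,18); ℓ=4 even so k=3
k=0  a_k=9  p_k/q_k = 9/1
k=1  a_k=1  p_k/q_k = 10/1
k=2  a_k=2  p_k/q_k = 29/3
k=3  a_k=1  p_k/q_k = 39/4
fundamental: x₁=39, y₁=4  (since 1521 − 95·16 = 1)
(x_2, y_2) = (39·39 + 95·4·4, 39·4 + 4·39) = (3041, 312)
(x_3, y_3) = (39·3041 + 95·4·312, 39·312 + 4·3041) = (237159, 24332)
(x_4, y_4) = (39·237159 + 95·4·24332, 39·24332 + 4·237159) = (18495361, 1897584)
(x_5, y_5) = (39·18495361 + 95·4·1897584, 39·1897584 + 4·18495361) = (1442400999, 147987220)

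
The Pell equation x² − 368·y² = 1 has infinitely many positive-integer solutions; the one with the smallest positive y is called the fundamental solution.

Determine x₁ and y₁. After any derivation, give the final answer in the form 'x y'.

1151 60

√368 → a₀=19, period (5,2,5,38); ℓ=4 even so k=3
i=0: a=19 ⇒ p=19, q=1
i=1: a=5 ⇒ p=96, q=5
i=2: a=2 ⇒ p=211, q=11
i=3: a=5 ⇒ p=1151, q=60
→ (1151, 60).  Check: 1151²=1324801, 368·60²=1324800, difference 1.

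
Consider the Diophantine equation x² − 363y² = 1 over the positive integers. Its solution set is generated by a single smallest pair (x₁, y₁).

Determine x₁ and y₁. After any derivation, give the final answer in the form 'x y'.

362 19

√363 → a₀=19, period (19,38); ℓ=2 even so k=1
a_0=19:  p_0=19·1+0=19,  q_0=19·0+1=1
a_1=19:  p_1=19·19+1=362,  q_1=19·1+0=19
→ (362, 19).  Check: 362²=131044, 363·19²=131043, difference 1.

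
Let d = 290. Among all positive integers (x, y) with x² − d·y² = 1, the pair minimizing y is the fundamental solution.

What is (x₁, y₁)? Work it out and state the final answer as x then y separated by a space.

579 34

√290 = [17; 34, …], period ℓ=1 (odd) → k=1
k=0  a_k=17  p_k/q_k = 17/1
k=1  a_k=34  p_k/q_k = 579/34
(x₁, y₁) = (579, 34);  579² − 290·34² = 1 ✓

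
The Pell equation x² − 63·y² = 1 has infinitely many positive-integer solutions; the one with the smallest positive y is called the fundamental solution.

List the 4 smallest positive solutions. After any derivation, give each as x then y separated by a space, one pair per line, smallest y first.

8 1
127 16
2024 255
32257 4064

[7; 1,14] for √63; ℓ=2 ⇒ convergent index 1
i=0: a=7 ⇒ p=7, q=1
i=1: a=1 ⇒ p=8, q=1
(x₁, y₁) = (8, 1);  8² − 63·1² = 1 ✓
k=2:  x_2 = 8·8+63·1·1 = 127,  y_2 = 8·1+1·8 = 16
k=3:  x_3 = 8·127+63·1·16 = 2024,  y_3 = 8·16+1·127 = 255
k=4:  x_4 = 8·2024+63·1·255 = 32257,  y_4 = 8·255+1·2024 = 4064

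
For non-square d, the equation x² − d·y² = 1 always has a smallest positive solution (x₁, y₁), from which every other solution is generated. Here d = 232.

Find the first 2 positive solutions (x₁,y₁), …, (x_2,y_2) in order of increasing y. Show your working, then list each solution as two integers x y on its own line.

19603 1287
768555217 50458122

d=232: √d = [15; 4,3,7,3,4,30] (ℓ=6, even), read p_5/q_5
a_0=15:  p_0=15·1+0=15,  q_0=15·0+1=1
a_1=4:  p_1=4·15+1=61,  q_1=4·1+0=4
a_2=3:  p_2=3·61+15=198,  q_2=3·4+1=13
a_3=7:  p_3=7·198+61=1447,  q_3=7·13+4=95
a_4=3:  p_4=3·1447+198=4539,  q_4=3·95+13=298
a_5=4:  p_5=4·4539+1447=19603,  q_5=4·298+95=1287
(x₁, y₁) = (19603, 1287);  19603² − 232·1287² = 1 ✓
k=2:  x_2 = 19603·19603+232·1287·1287 = 768555217,  y_2 = 19603·1287+1287·19603 = 50458122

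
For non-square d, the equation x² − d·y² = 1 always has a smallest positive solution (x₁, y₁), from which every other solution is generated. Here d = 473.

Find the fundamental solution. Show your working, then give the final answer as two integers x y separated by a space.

√473 = [21; 1,2,1,42, …], period ℓ=4 (even) → k=3
i=0: a=21 ⇒ p=21, q=1
…
i=2: a=2 ⇒ p=65, q=3
i=3: a=1 ⇒ p=87, q=4
fundamental: x₁=87, y₁=4  (since 7569 − 473·16 = 1)

87 4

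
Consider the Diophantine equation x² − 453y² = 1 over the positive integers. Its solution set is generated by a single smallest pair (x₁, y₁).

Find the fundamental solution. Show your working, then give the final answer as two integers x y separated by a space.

√453 = [21; 3,1,1,10,14,10,1,1,3,42, …], period ℓ=10 (even) → k=9
step 0: (21, 1)  from 21·(1,0) + (0,1)
step 1: (64, 3)  from 3·(21,1) + (1,0)
…
step 4: (1575, 74)  from 10·(149,7) + (85,4)
step 5: (22199, 1043)  from 14·(1575,74) + (149,7)
step 6: (223565, 10504)  from 10·(22199,1043) + (1575,74)
step 7: (245764, 11547)  from 1·(223565,10504) + (22199,1043)
step 8: (469329, 22051)  from 1·(245764,11547) + (223565,10504)
step 9: (1653751, 77700)  from 3·(469329,22051) + (245764,11547)
(x₁, y₁) = (1653751, 77700);  1653751² − 453·77700² = 1 ✓

1653751 77700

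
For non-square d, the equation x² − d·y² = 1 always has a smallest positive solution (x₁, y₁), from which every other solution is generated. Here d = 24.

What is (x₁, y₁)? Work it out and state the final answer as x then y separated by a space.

5 1

[4; 1,8] for √24; ℓ=2 ⇒ convergent index 1
step 0: (4, 1)  from 4·(1,0) + (0,1)
step 1: (5, 1)  from 1·(4,1) + (1,0)
fundamental: x₁=5, y₁=1  (since 25 − 24·1 = 1)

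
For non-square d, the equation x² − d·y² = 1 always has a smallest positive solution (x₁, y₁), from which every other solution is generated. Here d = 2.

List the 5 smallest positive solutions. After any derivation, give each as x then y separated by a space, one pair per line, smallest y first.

3 2
17 12
99 70
577 408
3363 2378

d=2: √d = [1; 2] (ℓ=1, odd), read p_1/q_1
i=0: a=1 ⇒ p=1, q=1
i=1: a=2 ⇒ p=3, q=2
→ (3, 2).  Check: 3²=9, 2·2²=8, difference 1.
(x_2, y_2) = (3·3 + 2·2·2, 3·2 + 2·3) = (17, 12)
(x_3, y_3) = (3·17 + 2·2·12, 3·12 + 2·17) = (99, 70)
(x_4, y_4) = (3·99 + 2·2·70, 3·70 + 2·99) = (577, 408)
(x_5, y_5) = (3·577 + 2·2·408, 3·408 + 2·577) = (3363, 2378)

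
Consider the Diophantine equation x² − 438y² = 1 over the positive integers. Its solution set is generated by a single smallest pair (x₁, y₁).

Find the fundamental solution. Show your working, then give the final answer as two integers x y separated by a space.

293 14

d=438: √d = [20; 1,12,1,40] (ℓ=4, even), read p_3/q_3
k=0  a_k=20  p_k/q_k = 20/1
…
k=2  a_k=12  p_k/q_k = 272/13
k=3  a_k=1  p_k/q_k = 293/14
fundamental: x₁=293, y₁=14  (since 85849 − 438·196 = 1)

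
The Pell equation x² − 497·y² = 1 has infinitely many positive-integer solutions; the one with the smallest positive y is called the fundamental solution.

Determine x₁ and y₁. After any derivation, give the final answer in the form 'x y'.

d=497: √d = [22; 3,2,2,5,6,5,2,2,3,44] (ℓ=10, even), read p_9/q_9
a_0=22:  p_0=22·1+0=22,  q_0=22·0+1=1
…
a_4=5:  p_4=5·379+156=2051,  q_4=5·17+7=92
…
a_8=2:  p_8=2·143637+65476=352750,  q_8=2·6443+2937=15823
a_9=3:  p_9=3·352750+143637=1201887,  q_9=3·15823+6443=53912
fundamental: x₁=1201887, y₁=53912  (since 1444532360769 − 497·2906503744 = 1)

1201887 53912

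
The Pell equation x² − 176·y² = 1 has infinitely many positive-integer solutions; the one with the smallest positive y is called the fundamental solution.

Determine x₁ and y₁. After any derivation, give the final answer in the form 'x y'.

[13; 3,1,3,26] for √176; ℓ=4 ⇒ convergent index 3
k=0  a_k=13  p_k/q_k = 13/1
…
k=2  a_k=1  p_k/q_k = 53/4
k=3  a_k=3  p_k/q_k = 199/15
fundamental: x₁=199, y₁=15  (since 39601 − 176·225 = 1)

199 15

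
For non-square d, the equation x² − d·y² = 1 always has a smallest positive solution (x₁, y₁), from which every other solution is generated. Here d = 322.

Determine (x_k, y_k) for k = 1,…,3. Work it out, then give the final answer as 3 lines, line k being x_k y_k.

√322 → a₀=17, period (1,16,1,34); ℓ=4 even so k=3
step 0: (17, 1)  from 17·(1,0) + (0,1)
step 1: (18, 1)  from 1·(17,1) + (1,0)
step 2: (305, 17)  from 16·(18,1) + (17,1)
step 3: (323, 18)  from 1·(305,17) + (18,1)
→ (323, 18).  Check: 323²=104329, 322·18²=104328, difference 1.
n=2: (323,18)∘(323,18) = (323·323+322·18·18, 323·18+18·323) = (208657,11628)
n=3: (208657,11628)∘(323,18) = (323·208657+322·18·11628, 323·11628+18·208657) = (134792099,7511670)

323 18
208657 11628
134792099 7511670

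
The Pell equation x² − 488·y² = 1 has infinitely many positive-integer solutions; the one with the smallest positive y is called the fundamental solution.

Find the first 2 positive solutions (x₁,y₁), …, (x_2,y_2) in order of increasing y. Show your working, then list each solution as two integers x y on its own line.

d=488: √d = [22; 11,44] (ℓ=2, even), read p_1/q_1
step 0: (22, 1)  from 22·(1,0) + (0,1)
step 1: (243, 11)  from 11·(22,1) + (1,0)
(x₁, y₁) = (243, 11);  243² − 488·11² = 1 ✓
n=2: (243,11)∘(243,11) = (243·243+488·11·11, 243·11+11·243) = (118097,5346)

243 11
118097 5346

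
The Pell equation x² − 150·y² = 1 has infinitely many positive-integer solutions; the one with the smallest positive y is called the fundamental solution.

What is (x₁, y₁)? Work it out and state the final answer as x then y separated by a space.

49 4

d=150: √d = [12; 4,24] (ℓ=2, even), read p_1/q_1
i=0: a=12 ⇒ p=12, q=1
i=1: a=4 ⇒ p=49, q=4
→ (49, 4).  Check: 49²=2401, 150·4²=2400, difference 1.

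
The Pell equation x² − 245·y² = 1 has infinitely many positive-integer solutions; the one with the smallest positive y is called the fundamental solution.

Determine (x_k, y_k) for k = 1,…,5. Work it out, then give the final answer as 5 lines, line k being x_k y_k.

[15; 1,1,1,7,6,7,1,1,1,30] for √245; ℓ=10 ⇒ convergent index 9
i=0: a=15 ⇒ p=15, q=1
…
i=2: a=1 ⇒ p=31, q=2
…
i=5: a=6 ⇒ p=2207, q=141
…
i=7: a=1 ⇒ p=18016, q=1151
i=8: a=1 ⇒ p=33825, q=2161
i=9: a=1 ⇒ p=51841, q=3312
(x₁, y₁) = (51841, 3312);  51841² − 245·3312² = 1 ✓
(51841+3312√245)^2 = 5374978561 + 343394784√245
(51841+3312√245)^3 = 557288527109761 + 35603857991376√245
(51841+3312√245)^4 = 57780789062419261441 + 3691479203918451648√245
(51841+3312√245)^5 = 5990827771012465337616001 + 382739946785069045776560√245

51841 3312
5374978561 343394784
557288527109761 35603857991376
57780789062419261441 3691479203918451648
5990827771012465337616001 382739946785069045776560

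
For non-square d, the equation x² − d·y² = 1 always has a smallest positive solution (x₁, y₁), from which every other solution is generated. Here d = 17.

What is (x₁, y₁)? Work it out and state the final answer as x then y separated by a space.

33 8

[4; 8] for √17; ℓ=1 ⇒ convergent index 1
i=0: a=4 ⇒ p=4, q=1
i=1: a=8 ⇒ p=33, q=8
→ (33, 8).  Check: 33²=1089, 17·8²=1088, difference 1.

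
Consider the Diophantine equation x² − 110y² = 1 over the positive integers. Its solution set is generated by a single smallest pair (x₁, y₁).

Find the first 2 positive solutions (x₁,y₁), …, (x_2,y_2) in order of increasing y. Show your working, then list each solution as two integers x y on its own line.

21 2
881 84

√110 = [10; 2,20, …], period ℓ=2 (even) → k=1
i=0: a=10 ⇒ p=10, q=1
i=1: a=2 ⇒ p=21, q=2
(x₁, y₁) = (21, 2);  21² − 110·2² = 1 ✓
(x_2, y_2) = (21·21 + 110·2·2, 21·2 + 2·21) = (881, 84)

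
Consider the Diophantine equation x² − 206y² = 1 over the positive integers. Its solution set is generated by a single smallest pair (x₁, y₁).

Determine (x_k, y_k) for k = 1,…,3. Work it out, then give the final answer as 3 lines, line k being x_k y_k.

d=206: √d = [14; 2,1,5,14,5,1,2,28] (ℓ=8, even), read p_7/q_7
k=0  a_k=14  p_k/q_k = 14/1
…
k=2  a_k=1  p_k/q_k = 43/3
k=3  a_k=5  p_k/q_k = 244/17
k=4  a_k=14  p_k/q_k = 3459/241
…
k=6  a_k=1  p_k/q_k = 20998/1463
k=7  a_k=2  p_k/q_k = 59535/4148
fundamental: x₁=59535, y₁=4148  (since 3544416225 − 206·17205904 = 1)
(x_2, y_2) = (59535·59535 + 206·4148·4148, 59535·4148 + 4148·59535) = (7088832449, 493902360)
(x_3, y_3) = (59535·7088832449 + 206·4148·493902360, 59535·493902360 + 4148·7088832449) = (844067279642895, 58808954001052)

59535 4148
7088832449 493902360
844067279642895 58808954001052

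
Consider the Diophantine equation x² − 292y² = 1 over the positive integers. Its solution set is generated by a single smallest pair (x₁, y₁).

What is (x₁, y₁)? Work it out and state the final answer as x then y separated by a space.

2281249 133500

d=292: √d = [17; 11,2,1,3,8,3,1,2,11,34] (ℓ=10, even), read p_9/q_9
a_0=17:  p_0=17·1+0=17,  q_0=17·0+1=1
a_1=11:  p_1=11·17+1=188,  q_1=11·1+0=11
…
a_5=8:  p_5=8·2136+581=17669,  q_5=8·125+34=1034
a_6=3:  p_6=3·17669+2136=55143,  q_6=3·1034+125=3227
a_7=1:  p_7=1·55143+17669=72812,  q_7=1·3227+1034=4261
a_8=2:  p_8=2·72812+55143=200767,  q_8=2·4261+3227=11749
a_9=11:  p_9=11·200767+72812=2281249,  q_9=11·11749+4261=133500
(x₁, y₁) = (2281249, 133500);  2281249² − 292·133500² = 1 ✓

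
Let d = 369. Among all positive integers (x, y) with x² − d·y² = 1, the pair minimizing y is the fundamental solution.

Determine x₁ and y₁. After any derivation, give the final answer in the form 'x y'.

√369 = [19; 4,1,3,2,7,4,7,2,3,1,4,38, …], period ℓ=12 (even) → k=11
step 0: (19, 1)  from 19·(1,0) + (0,1)
…
step 2: (96, 5)  from 1·(77,4) + (19,1)
…
step 4: (826, 43)  from 2·(365,19) + (96,5)
…
step 6: (25414, 1323)  from 4·(6147,320) + (826,43)
step 7: (184045, 9581)  from 7·(25414,1323) + (6147,320)
step 8: (393504, 20485)  from 2·(184045,9581) + (25414,1323)
…
step 10: (1758061, 91521)  from 1·(1364557,71036) + (393504,20485)
step 11: (8396801, 437120)  from 4·(1758061,91521) + (1364557,71036)
fundamental: x₁=8396801, y₁=437120  (since 70506267033601 − 369·191073894400 = 1)

8396801 437120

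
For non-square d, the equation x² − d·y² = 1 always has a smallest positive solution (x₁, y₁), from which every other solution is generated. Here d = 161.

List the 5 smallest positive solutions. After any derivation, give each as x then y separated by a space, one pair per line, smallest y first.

11775 928
277301249 21854400
6530444402175 514671119072
153791965393920001 12120504832291200
3621800778496371621375 285437888285786640928

√161 → a₀=12, period (1,2,4,1,2,1,4,2,1,24); ℓ=10 even so k=9
i=0: a=12 ⇒ p=12, q=1
…
i=2: a=2 ⇒ p=38, q=3
i=3: a=4 ⇒ p=165, q=13
i=4: a=1 ⇒ p=203, q=16
…
i=6: a=1 ⇒ p=774, q=61
i=7: a=4 ⇒ p=3667, q=289
i=8: a=2 ⇒ p=8108, q=639
i=9: a=1 ⇒ p=11775, q=928
(x₁, y₁) = (11775, 928);  11775² − 161·928² = 1 ✓
n=2: (11775,928)∘(11775,928) = (11775·11775+161·928·928, 11775·928+928·11775) = (277301249,21854400)
n=3: (277301249,21854400)∘(11775,928) = (11775·277301249+161·928·21854400, 11775·21854400+928·277301249) = (6530444402175,514671119072)
n=4: (6530444402175,514671119072)∘(11775,928) = (11775·6530444402175+161·928·514671119072, 11775·514671119072+928·6530444402175) = (153791965393920001,12120504832291200)
n=5: (153791965393920001,12120504832291200)∘(11775,928) = (11775·153791965393920001+161·928·12120504832291200, 11775·12120504832291200+928·153791965393920001) = (3621800778496371621375,285437888285786640928)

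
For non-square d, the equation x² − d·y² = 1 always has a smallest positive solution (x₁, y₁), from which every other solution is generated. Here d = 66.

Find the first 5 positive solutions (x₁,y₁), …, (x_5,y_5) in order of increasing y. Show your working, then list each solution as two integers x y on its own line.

√66 = [8; 8,16, …], period ℓ=2 (even) → k=1
k=0  a_k=8  p_k/q_k = 8/1
k=1  a_k=8  p_k/q_k = 65/8
(x₁, y₁) = (65, 8);  65² − 66·8² = 1 ✓
(x_2, y_2) = (65·65 + 66·8·8, 65·8 + 8·65) = (8449, 1040)
(x_3, y_3) = (65·8449 + 66·8·1040, 65·1040 + 8·8449) = (1098305, 135192)
(x_4, y_4) = (65·1098305 + 66·8·135192, 65·135192 + 8·1098305) = (142771201, 17573920)
(x_5, y_5) = (65·142771201 + 66·8·17573920, 65·17573920 + 8·142771201) = (18559157825, 2284474408)

65 8
8449 1040
1098305 135192
142771201 17573920
18559157825 2284474408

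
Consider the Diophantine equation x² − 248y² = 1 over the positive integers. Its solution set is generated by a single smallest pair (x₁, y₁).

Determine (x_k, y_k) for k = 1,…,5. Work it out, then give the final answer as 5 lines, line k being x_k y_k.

√248 → a₀=15, period (1,2,1,30); ℓ=4 even so k=3
a_0=15:  p_0=15·1+0=15,  q_0=15·0+1=1
a_1=1:  p_1=1·15+1=16,  q_1=1·1+0=1
a_2=2:  p_2=2·16+15=47,  q_2=2·1+1=3
a_3=1:  p_3=1·47+16=63,  q_3=1·3+1=4
fundamental: x₁=63, y₁=4  (since 3969 − 248·16 = 1)
k=2:  x_2 = 63·63+248·4·4 = 7937,  y_2 = 63·4+4·63 = 504
k=3:  x_3 = 63·7937+248·4·504 = 999999,  y_3 = 63·504+4·7937 = 63500
k=4:  x_4 = 63·999999+248·4·63500 = 125991937,  y_4 = 63·63500+4·999999 = 8000496
k=5:  x_5 = 63·125991937+248·4·8000496 = 15873984063,  y_5 = 63·8000496+4·125991937 = 1007998996

63 4
7937 504
999999 63500
125991937 8000496
15873984063 1007998996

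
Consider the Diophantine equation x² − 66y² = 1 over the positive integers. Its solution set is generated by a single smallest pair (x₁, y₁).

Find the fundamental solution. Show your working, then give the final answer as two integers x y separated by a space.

d=66: √d = [8; 8,16] (ℓ=2, even), read p_1/q_1
a_0=8:  p_0=8·1+0=8,  q_0=8·0+1=1
a_1=8:  p_1=8·8+1=65,  q_1=8·1+0=8
(x₁, y₁) = (65, 8);  65² − 66·8² = 1 ✓

65 8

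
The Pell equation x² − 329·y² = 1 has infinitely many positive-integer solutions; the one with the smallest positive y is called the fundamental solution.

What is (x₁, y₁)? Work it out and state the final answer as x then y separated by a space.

√329 = [18; 7,4,2,1,1,4,1,1,2,4,7,36, …], period ℓ=12 (even) → k=11
step 0: (18, 1)  from 18·(1,0) + (0,1)
…
step 3: (1179, 65)  from 2·(526,29) + (127,7)
step 4: (1705, 94)  from 1·(1179,65) + (526,29)
…
step 8: (29366, 1619)  from 1·(16125,889) + (13241,730)
…
step 10: (328794, 18127)  from 4·(74857,4127) + (29366,1619)
step 11: (2376415, 131016)  from 7·(328794,18127) + (74857,4127)
(x₁, y₁) = (2376415, 131016);  2376415² − 329·131016² = 1 ✓

2376415 131016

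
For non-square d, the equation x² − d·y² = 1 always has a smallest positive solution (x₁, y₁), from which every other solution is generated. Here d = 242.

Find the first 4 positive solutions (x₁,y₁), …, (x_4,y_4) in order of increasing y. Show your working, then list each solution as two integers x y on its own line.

19601 1260
768398401 49394520
30122754096401 1936363971780
1180872205318713601 75909340372325040

√242 = [15; 1,1,3,1,14,1,3,1,1,30, …], period ℓ=10 (even) → k=9
k=0  a_k=15  p_k/q_k = 15/1
…
k=5  a_k=14  p_k/q_k = 2069/133
…
k=8  a_k=1  p_k/q_k = 10905/701
k=9  a_k=1  p_k/q_k = 19601/1260
→ (19601, 1260).  Check: 19601²=384199201, 242·1260²=384199200, difference 1.
k=2:  x_2 = 19601·19601+242·1260·1260 = 768398401,  y_2 = 19601·1260+1260·19601 = 49394520
k=3:  x_3 = 19601·768398401+242·1260·49394520 = 30122754096401,  y_3 = 19601·49394520+1260·768398401 = 1936363971780
k=4:  x_4 = 19601·30122754096401+242·1260·1936363971780 = 1180872205318713601,  y_4 = 19601·1936363971780+1260·30122754096401 = 75909340372325040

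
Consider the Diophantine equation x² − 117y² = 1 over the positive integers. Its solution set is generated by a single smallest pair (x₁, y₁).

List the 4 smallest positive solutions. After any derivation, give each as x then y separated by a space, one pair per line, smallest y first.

649 60
842401 77880
1093435849 101088180
1419278889601 131212379760

√117 → a₀=10, period (1,4,2,4,1,20); ℓ=6 even so k=5
step 0: (10, 1)  from 10·(1,0) + (0,1)
…
step 3: (119, 11)  from 2·(54,5) + (11,1)
step 4: (530, 49)  from 4·(119,11) + (54,5)
step 5: (649, 60)  from 1·(530,49) + (119,11)
→ (649, 60).  Check: 649²=421201, 117·60²=421200, difference 1.
(x_2, y_2) = (649·649 + 117·60·60, 649·60 + 60·649) = (842401, 77880)
(x_3, y_3) = (649·842401 + 117·60·77880, 649·77880 + 60·842401) = (1093435849, 101088180)
(x_4, y_4) = (649·1093435849 + 117·60·101088180, 649·101088180 + 60·1093435849) = (1419278889601, 131212379760)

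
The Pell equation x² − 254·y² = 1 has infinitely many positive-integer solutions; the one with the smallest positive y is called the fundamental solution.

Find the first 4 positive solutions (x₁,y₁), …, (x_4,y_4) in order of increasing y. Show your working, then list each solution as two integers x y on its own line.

√254 → a₀=15, period (1,14,1,30); ℓ=4 even so k=3
step 0: (15, 1)  from 15·(1,0) + (0,1)
step 1: (16, 1)  from 1·(15,1) + (1,0)
step 2: (239, 15)  from 14·(16,1) + (15,1)
step 3: (255, 16)  from 1·(239,15) + (16,1)
→ (255, 16).  Check: 255²=65025, 254·16²=65024, difference 1.
(x_2, y_2) = (255·255 + 254·16·16, 255·16 + 16·255) = (130049, 8160)
(x_3, y_3) = (255·130049 + 254·16·8160, 255·8160 + 16·130049) = (66324735, 4161584)
(x_4, y_4) = (255·66324735 + 254·16·4161584, 255·4161584 + 16·66324735) = (33825484801, 2122399680)

255 16
130049 8160
66324735 4161584
33825484801 2122399680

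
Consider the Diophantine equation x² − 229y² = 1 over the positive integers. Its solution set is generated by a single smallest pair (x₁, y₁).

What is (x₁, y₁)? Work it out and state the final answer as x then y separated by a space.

5848201 386460

[15; 7,1,1,7,30] for √229; ℓ=5 ⇒ convergent index 9
a_0=15:  p_0=15·1+0=15,  q_0=15·0+1=1
…
a_2=1:  p_2=1·106+15=121,  q_2=1·7+1=8
a_3=1:  p_3=1·121+106=227,  q_3=1·8+7=15
a_4=7:  p_4=7·227+121=1710,  q_4=7·15+8=113
…
a_8=1:  p_8=1·413926+362399=776325,  q_8=1·27353+23948=51301
a_9=7:  p_9=7·776325+413926=5848201,  q_9=7·51301+27353=386460
fundamental: x₁=5848201, y₁=386460  (since 34201454936401 − 229·149351331600 = 1)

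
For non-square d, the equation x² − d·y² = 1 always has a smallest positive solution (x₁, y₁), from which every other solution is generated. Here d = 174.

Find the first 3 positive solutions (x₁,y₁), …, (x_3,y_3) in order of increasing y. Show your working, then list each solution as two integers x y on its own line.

1451 110
4210801 319220
12219743051 926376330

[13; 5,4,5,26] for √174; ℓ=4 ⇒ convergent index 3
a_0=13:  p_0=13·1+0=13,  q_0=13·0+1=1
a_1=5:  p_1=5·13+1=66,  q_1=5·1+0=5
a_2=4:  p_2=4·66+13=277,  q_2=4·5+1=21
a_3=5:  p_3=5·277+66=1451,  q_3=5·21+5=110
→ (1451, 110).  Check: 1451²=2105401, 174·110²=2105400, difference 1.
n=2: (1451,110)∘(1451,110) = (1451·1451+174·110·110, 1451·110+110·1451) = (4210801,319220)
n=3: (4210801,319220)∘(1451,110) = (1451·4210801+174·110·319220, 1451·319220+110·4210801) = (12219743051,926376330)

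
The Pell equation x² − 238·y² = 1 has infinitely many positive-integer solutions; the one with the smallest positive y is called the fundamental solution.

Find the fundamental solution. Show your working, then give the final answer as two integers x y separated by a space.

11663 756

√238 = [15; 2,2,1,14,1,2,2,30, …], period ℓ=8 (even) → k=7
i=0: a=15 ⇒ p=15, q=1
…
i=2: a=2 ⇒ p=77, q=5
i=3: a=1 ⇒ p=108, q=7
…
i=6: a=2 ⇒ p=4983, q=323
i=7: a=2 ⇒ p=11663, q=756
(x₁, y₁) = (11663, 756);  11663² − 238·756² = 1 ✓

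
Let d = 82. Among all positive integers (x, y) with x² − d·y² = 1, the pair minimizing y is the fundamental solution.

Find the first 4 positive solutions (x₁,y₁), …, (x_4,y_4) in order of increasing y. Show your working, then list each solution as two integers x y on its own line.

163 18
53137 5868
17322499 1912950
5647081537 623615832

[9; 18] for √82; ℓ=1 ⇒ convergent index 1
a_0=9:  p_0=9·1+0=9,  q_0=9·0+1=1
a_1=18:  p_1=18·9+1=163,  q_1=18·1+0=18
fundamental: x₁=163, y₁=18  (since 26569 − 82·324 = 1)
k=2:  x_2 = 163·163+82·18·18 = 53137,  y_2 = 163·18+18·163 = 5868
k=3:  x_3 = 163·53137+82·18·5868 = 17322499,  y_3 = 163·5868+18·53137 = 1912950
k=4:  x_4 = 163·17322499+82·18·1912950 = 5647081537,  y_4 = 163·1912950+18·17322499 = 623615832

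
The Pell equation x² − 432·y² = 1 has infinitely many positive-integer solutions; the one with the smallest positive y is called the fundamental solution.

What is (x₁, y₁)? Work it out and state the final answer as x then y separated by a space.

1351 65

√432 → a₀=20, period (1,3,1,1,1,3,1,40); ℓ=8 even so k=7
i=0: a=20 ⇒ p=20, q=1
i=1: a=1 ⇒ p=21, q=1
…
i=4: a=1 ⇒ p=187, q=9
…
i=6: a=3 ⇒ p=1060, q=51
i=7: a=1 ⇒ p=1351, q=65
→ (1351, 65).  Check: 1351²=1825201, 432·65²=1825200, difference 1.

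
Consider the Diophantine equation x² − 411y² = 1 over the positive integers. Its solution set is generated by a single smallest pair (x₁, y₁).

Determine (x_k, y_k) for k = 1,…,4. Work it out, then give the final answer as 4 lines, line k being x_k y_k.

49730 2453
4946145799 243975380
491943661118810 24265791292347
48928716529930696801 2413475601692857240

[20; 3,1,1,1,19,1,1,1,3,40] for √411; ℓ=10 ⇒ convergent index 9
a_0=20:  p_0=20·1+0=20,  q_0=20·0+1=1
a_1=3:  p_1=3·20+1=61,  q_1=3·1+0=3
a_2=1:  p_2=1·61+20=81,  q_2=1·3+1=4
…
a_8=1:  p_8=1·8981+4602=13583,  q_8=1·443+227=670
a_9=3:  p_9=3·13583+8981=49730,  q_9=3·670+443=2453
→ (49730, 2453).  Check: 49730²=2473072900, 411·2453²=2473072899, difference 1.
(x_2, y_2) = (49730·49730 + 411·2453·2453, 49730·2453 + 2453·49730) = (4946145799, 243975380)
(x_3, y_3) = (49730·4946145799 + 411·2453·243975380, 49730·243975380 + 2453·4946145799) = (491943661118810, 24265791292347)
(x_4, y_4) = (49730·491943661118810 + 411·2453·24265791292347, 49730·24265791292347 + 2453·491943661118810) = (48928716529930696801, 2413475601692857240)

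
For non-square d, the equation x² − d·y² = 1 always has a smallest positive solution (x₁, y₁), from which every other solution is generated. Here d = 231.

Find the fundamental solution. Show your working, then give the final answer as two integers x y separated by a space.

76 5

d=231: √d = [15; 5,30] (ℓ=2, even), read p_1/q_1
step 0: (15, 1)  from 15·(1,0) + (0,1)
step 1: (76, 5)  from 5·(15,1) + (1,0)
fundamental: x₁=76, y₁=5  (since 5776 − 231·25 = 1)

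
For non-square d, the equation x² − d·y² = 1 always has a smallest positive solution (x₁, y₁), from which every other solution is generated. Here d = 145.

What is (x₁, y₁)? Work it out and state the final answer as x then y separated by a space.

289 24

[12; 24] for √145; ℓ=1 ⇒ convergent index 1
a_0=12:  p_0=12·1+0=12,  q_0=12·0+1=1
a_1=24:  p_1=24·12+1=289,  q_1=24·1+0=24
fundamental: x₁=289, y₁=24  (since 83521 − 145·576 = 1)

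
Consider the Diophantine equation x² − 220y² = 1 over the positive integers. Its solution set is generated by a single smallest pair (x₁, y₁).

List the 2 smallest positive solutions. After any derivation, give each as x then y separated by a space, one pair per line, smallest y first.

√220 → a₀=14, period (1,4,1,28); ℓ=4 even so k=3
step 0: (14, 1)  from 14·(1,0) + (0,1)
…
step 2: (74, 5)  from 4·(15,1) + (14,1)
step 3: (89, 6)  from 1·(74,5) + (15,1)
fundamental: x₁=89, y₁=6  (since 7921 − 220·36 = 1)
n=2: (89,6)∘(89,6) = (89·89+220·6·6, 89·6+6·89) = (15841,1068)

89 6
15841 1068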